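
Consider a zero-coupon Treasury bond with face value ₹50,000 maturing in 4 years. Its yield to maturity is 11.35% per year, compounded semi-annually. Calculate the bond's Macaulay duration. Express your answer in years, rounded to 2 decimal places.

4.00 years

A zero-coupon bond has a single cash flow at maturity, so its Macaulay duration equals its maturity: 4 years.
(Equivalently: 8 semi-annual periods ÷ 2 = 4 years.)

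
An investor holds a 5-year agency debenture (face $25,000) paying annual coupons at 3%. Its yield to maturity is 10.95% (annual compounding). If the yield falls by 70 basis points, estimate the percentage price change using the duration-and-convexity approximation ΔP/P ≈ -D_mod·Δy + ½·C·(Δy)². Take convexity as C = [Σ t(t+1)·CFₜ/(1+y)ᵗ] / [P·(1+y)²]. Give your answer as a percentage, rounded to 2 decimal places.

With y = 0.1095:
  t   CF        PV=CF/(1+0.1095)^t    t·PV        t(t+1)·PV
  1       750.00       675.9802       675.9802       1,351.9603
  2       750.00       609.2656     1,218.5312       3,655.5935
  3       750.00       549.1353     1,647.4058       6,589.6233
  4       750.00       494.9394     1,979.7576       9,898.7882
  5    25,750.00    15,315.8358    76,579.1788     459,475.0728
  Σ                 17,645.1562    82,100.8536     480,971.0382
P = 17,645.1562; D_Mac = 4.65288 yrs; D_mod = 4.19368 yrs; C = 22.14312.
Duration effect: -4.19368 × (-0.007) = +0.029356
Convexity effect: 0.5 × 22.14312 × (-0.007)² = +0.0005425
ΔP/P ≈ +0.029356 + 0.0005425 = +0.029898 = +2.9898%.

+2.99%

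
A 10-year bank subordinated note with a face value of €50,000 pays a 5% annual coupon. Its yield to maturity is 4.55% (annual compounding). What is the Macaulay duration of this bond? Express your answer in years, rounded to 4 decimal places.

8.1455 years

Periodic yield y = 0.0455. Discount each cash flow and weight by its year:
  t   CF        PV=CF/(1+0.0455)^t    t·PV
  1     2,500.00     2,391.2004     2,391.2004
  2     2,500.00     2,287.1357     4,574.2714
  3     2,500.00     2,187.5999     6,562.7997
  4     2,500.00     2,092.3959     8,369.5836
  5     2,500.00     2,001.3351    10,006.6757
  6     2,500.00     1,914.2373    11,485.4241
  7     2,500.00     1,830.9300    12,816.5102
  8     2,500.00     1,751.2482    14,009.9859
  9     2,500.00     1,675.0342    15,075.3076
  10   52,500.00    33,644.8760   336,448.7599
  Σ                 51,775.9928   421,740.5186
Price P = Σ PV = 51,775.9928.
Macaulay duration = Σ(t·PV) / P = 421,740.5186 / 51,775.9928 = 8.14548 years.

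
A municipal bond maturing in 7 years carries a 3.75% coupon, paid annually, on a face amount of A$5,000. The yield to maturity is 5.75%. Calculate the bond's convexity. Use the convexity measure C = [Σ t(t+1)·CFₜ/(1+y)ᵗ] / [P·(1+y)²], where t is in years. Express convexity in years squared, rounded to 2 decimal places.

With y = 0.0575:
  t   CF        PV=CF/(1+0.0575)^t    t·PV        t(t+1)·PV
  1       187.50       177.3050       177.3050         354.6099
  2       187.50       167.6643       335.3285       1,005.9856
  3       187.50       158.5478       475.6433       1,902.5733
  4       187.50       149.9270       599.7079       2,998.5394
  5       187.50       141.7749       708.8746       4,253.2474
  6       187.50       134.0661       804.3967       5,630.7767
  7     5,187.50     3,507.4822    24,552.3755     196,419.0040
  Σ                  4,436.7672    27,653.6314     212,564.7363
P = 4,436.7672.
Convexity = Σ t(t+1)·PV / [P·(1+y)²] = 212,564.7363 / (4,436.7672 × 1.118306) = 42.84142.

42.84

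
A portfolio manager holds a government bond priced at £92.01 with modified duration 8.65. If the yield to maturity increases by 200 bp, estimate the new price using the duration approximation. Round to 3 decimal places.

£76.092

Duration approximation: ΔP/P ≈ -D_mod · Δy = -8.65 × (+0.02) = -0.173000.
New price ≈ 92.01 × (1 - 0.173000) = 76.09227.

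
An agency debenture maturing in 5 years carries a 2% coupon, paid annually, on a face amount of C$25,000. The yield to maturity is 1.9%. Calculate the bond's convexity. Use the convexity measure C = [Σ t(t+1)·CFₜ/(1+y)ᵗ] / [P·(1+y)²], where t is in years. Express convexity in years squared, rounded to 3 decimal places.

27.418

With y = 0.019:
  t   CF        PV=CF/(1+0.019)^t    t·PV        t(t+1)·PV
  1       500.00       490.6771       490.6771         981.3543
  2       500.00       481.5281       963.0562       2,889.1686
  3       500.00       472.5497     1,417.6490       5,670.5959
  4       500.00       463.7386     1,854.9545       9,274.7725
  5    25,500.00    23,209.6858   116,048.4288     696,290.5726
  Σ                 25,118.1793   120,774.7656     715,106.4639
P = 25,118.1793.
Convexity = Σ t(t+1)·PV / [P·(1+y)²] = 715,106.4639 / (25,118.1793 × 1.038361) = 27.41790.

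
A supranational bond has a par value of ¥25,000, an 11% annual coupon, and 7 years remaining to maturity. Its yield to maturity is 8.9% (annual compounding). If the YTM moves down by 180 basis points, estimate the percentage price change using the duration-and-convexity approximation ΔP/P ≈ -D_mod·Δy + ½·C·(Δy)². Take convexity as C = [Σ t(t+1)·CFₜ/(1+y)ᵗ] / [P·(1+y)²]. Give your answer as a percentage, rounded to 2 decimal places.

+9.32%

With y = 0.089:
  t   CF        PV=CF/(1+0.089)^t    t·PV        t(t+1)·PV
  1     2,750.00     2,525.2525     2,525.2525       5,050.5051
  2     2,750.00     2,318.8728     4,637.7457      13,913.2371
  3     2,750.00     2,129.3598     6,388.0795      25,552.3178
  4     2,750.00     1,955.3350     7,821.3400      39,106.7001
  5     2,750.00     1,795.5326     8,977.6630      53,865.9780
  6     2,750.00     1,648.7903     9,892.7416      69,249.1912
  7    27,750.00    15,278.0466   106,946.3259     855,570.6073
  Σ                 27,651.1896   147,189.1482   1,062,308.5366
P = 27,651.1896; D_Mac = 5.32307 yrs; D_mod = 4.88803 yrs; C = 32.39523.
Duration effect: -4.88803 × (-0.018) = +0.087985
Convexity effect: 0.5 × 32.39523 × (-0.018)² = +0.0052480
ΔP/P ≈ +0.087985 + 0.0052480 = +0.093233 = +9.3233%.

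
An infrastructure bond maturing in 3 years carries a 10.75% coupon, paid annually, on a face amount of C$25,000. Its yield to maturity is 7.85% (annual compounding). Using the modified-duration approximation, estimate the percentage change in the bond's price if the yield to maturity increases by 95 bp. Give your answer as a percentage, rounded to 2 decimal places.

-2.40%

Periodic yield y = 0.0785. Modified duration first:
  t   CF        PV=CF/(1+0.0785)^t    t·PV
  1     2,687.50     2,491.8869     2,491.8869
  2     2,687.50     2,310.5117     4,621.0234
  3    27,687.50    22,071.0653    66,213.1958
  Σ                 26,873.4639    73,326.1061
P = 26,873.4639; D_Mac = 2.72857 yrs; D_mod = 2.72857/(1+0.0785) = 2.52997 yrs.
ΔP/P ≈ -D_mod · Δy = -2.52997 × (+0.0095) = -0.024035 = -2.4035%.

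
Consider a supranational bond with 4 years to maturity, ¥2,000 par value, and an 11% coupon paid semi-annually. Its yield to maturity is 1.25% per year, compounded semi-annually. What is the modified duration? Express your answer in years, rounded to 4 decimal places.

Periodic yield y = 0.00625. First find Macaulay duration:
  t   CF        PV=CF/(1+0.00625)^t    t·PV
  1       110.00       109.3168       109.3168
  2       110.00       108.6378       217.2756
  3       110.00       107.9630       323.8890
  4       110.00       107.2924       429.1697
  5       110.00       106.6260       533.1301
  6       110.00       105.9638       635.7825
  7       110.00       105.3056       737.1391
  8     2,110.00     2,007.4064    16,059.2513
  Σ                  2,758.5118    19,044.9542
P = 2,758.5118; Macaulay duration = 19,044.9542 / 2,758.5118 = 6.90407 half-year periods = 3.45203 years.
Modified duration = D_Mac / (1 + y) = 3.45203 / 1.00625 = 3.43059 years.

3.4306 years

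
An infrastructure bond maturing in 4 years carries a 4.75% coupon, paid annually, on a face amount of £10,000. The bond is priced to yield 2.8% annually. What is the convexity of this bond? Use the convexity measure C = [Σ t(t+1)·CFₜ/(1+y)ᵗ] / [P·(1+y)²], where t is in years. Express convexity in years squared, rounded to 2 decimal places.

17.33

With y = 0.028:
  t   CF        PV=CF/(1+0.028)^t    t·PV        t(t+1)·PV
  1       475.00       462.0623       462.0623         924.1245
  2       475.00       449.4769       898.9538       2,696.8614
  3       475.00       437.2343     1,311.7030       5,246.8121
  4    10,475.00     9,379.5407    37,518.1629     187,590.8143
  Σ                 10,728.3142    40,190.8820     196,458.6124
P = 10,728.3142.
Convexity = Σ t(t+1)·PV / [P·(1+y)²] = 196,458.6124 / (10,728.3142 × 1.056784) = 17.32820.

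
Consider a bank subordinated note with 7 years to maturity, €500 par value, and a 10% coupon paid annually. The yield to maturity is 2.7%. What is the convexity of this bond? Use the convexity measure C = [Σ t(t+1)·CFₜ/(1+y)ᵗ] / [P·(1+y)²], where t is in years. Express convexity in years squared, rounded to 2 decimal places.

With y = 0.027:
  t   CF        PV=CF/(1+0.027)^t    t·PV        t(t+1)·PV
  1        50.00        48.6855        48.6855          97.3710
  2        50.00        47.4055        94.8111         284.4333
  3        50.00        46.1592       138.4777         553.9109
  4        50.00        44.9457       179.7828         898.9142
  5        50.00        43.7641       218.8204       1,312.9223
  6        50.00        42.6135       255.6811       1,789.7676
  7       550.00       456.4252     3,194.9762      25,559.8094
  Σ                    729.9987     4,131.2348      30,497.1286
P = 729.9987.
Convexity = Σ t(t+1)·PV / [P·(1+y)²] = 30,497.1286 / (729.9987 × 1.054729) = 39.60919.

39.61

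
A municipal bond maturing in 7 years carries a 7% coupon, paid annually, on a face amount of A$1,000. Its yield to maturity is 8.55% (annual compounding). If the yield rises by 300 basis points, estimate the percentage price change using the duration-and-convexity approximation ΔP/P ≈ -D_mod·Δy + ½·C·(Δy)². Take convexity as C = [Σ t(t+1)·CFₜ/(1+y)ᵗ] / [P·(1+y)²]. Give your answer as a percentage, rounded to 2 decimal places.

-14.15%

With y = 0.0855:
  t   CF        PV=CF/(1+0.0855)^t    t·PV        t(t+1)·PV
  1        70.00        64.4864        64.4864         128.9728
  2        70.00        59.4071       118.8142         356.4426
  3        70.00        54.7279       164.1836         656.7345
  4        70.00        50.4172       201.6688       1,008.3440
  5        70.00        46.4461       232.2303       1,393.3819
  6        70.00        42.7877       256.7263       1,797.0839
  7     1,070.00       602.5249     4,217.6741      33,741.3931
  Σ                    920.7972     5,255.7838      39,082.3529
P = 920.7972; D_Mac = 5.70786 yrs; D_mod = 5.25828 yrs; C = 36.02111.
Duration effect: -5.25828 × (+0.03) = -0.157748
Convexity effect: 0.5 × 36.02111 × (0.03)² = +0.0162095
ΔP/P ≈ -0.157748 + 0.0162095 = -0.141539 = -14.1539%.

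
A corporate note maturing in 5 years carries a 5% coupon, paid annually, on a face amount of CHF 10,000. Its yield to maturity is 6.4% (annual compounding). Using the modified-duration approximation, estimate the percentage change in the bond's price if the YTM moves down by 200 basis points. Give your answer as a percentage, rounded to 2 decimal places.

+8.52%

Periodic yield y = 0.064. Modified duration first:
  t   CF        PV=CF/(1+0.064)^t    t·PV
  1       500.00       469.9248       469.9248
  2       500.00       441.6587       883.3173
  3       500.00       415.0927     1,245.2782
  4       500.00       390.1247     1,560.4990
  5    10,500.00     7,699.8304    38,499.1520
  Σ                  9,416.6313    42,658.1713
P = 9,416.6313; D_Mac = 4.53009 yrs; D_mod = 4.53009/(1+0.064) = 4.25760 yrs.
ΔP/P ≈ -D_mod · Δy = -4.25760 × (-0.02) = +0.085152 = +8.5152%.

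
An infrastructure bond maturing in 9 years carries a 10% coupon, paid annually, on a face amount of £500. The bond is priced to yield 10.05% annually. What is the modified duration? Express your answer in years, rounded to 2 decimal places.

Periodic yield y = 0.1005. First find Macaulay duration:
  t   CF        PV=CF/(1+0.1005)^t    t·PV
  1        50.00        45.4339        45.4339
  2        50.00        41.2848        82.5695
  3        50.00        37.5146       112.5437
  4        50.00        34.0887       136.3546
  5        50.00        30.9756       154.8780
  6        50.00        28.1468       168.8811
  7        50.00        25.5764       179.0349
  8        50.00        23.2407       185.9258
  9       550.00       232.3016     2,090.7147
  Σ                    498.5631     3,156.3362
P = 498.5631; Macaulay duration = 3,156.3362 / 498.5631 = 6.33087 years.
Modified duration = D_Mac / (1 + y) = 6.33087 / 1.1005 = 5.75272 years.

5.75 years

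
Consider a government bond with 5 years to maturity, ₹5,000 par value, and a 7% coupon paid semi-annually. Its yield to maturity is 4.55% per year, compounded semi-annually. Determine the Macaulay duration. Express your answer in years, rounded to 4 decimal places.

4.3450 years

Periodic yield y = 0.02275. Discount each cash flow and weight by its period:
  t   CF        PV=CF/(1+0.02275)^t    t·PV
  1       175.00       171.1073       171.1073
  2       175.00       167.3012       334.6024
  3       175.00       163.5798       490.7393
  4       175.00       159.9411       639.7644
  5       175.00       156.3834       781.9169
  6       175.00       152.9048       917.4288
  7       175.00       149.5036     1,046.5252
  8       175.00       146.1780     1,169.4243
  9       175.00       142.9265     1,286.3382
  10    5,175.00     4,132.5248    41,325.2484
  Σ                  5,542.3505    48,163.0952
Price P = Σ PV = 5,542.3505.
Macaulay duration = Σ(t·PV) / P = 48,163.0952 / 5,542.3505 = 8.69001 half-year periods.
In years: 8.69001 / 2 = 4.34501 years.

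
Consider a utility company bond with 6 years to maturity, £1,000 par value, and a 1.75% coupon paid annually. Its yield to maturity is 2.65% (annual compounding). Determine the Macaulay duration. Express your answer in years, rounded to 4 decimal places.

5.7401 years

Periodic yield y = 0.0265. Discount each cash flow and weight by its year:
  t   CF        PV=CF/(1+0.0265)^t    t·PV
  1        17.50        17.0482        17.0482
  2        17.50        16.6081        33.2162
  3        17.50        16.1794        48.5381
  4        17.50        15.7617        63.0467
  5        17.50        15.3548        76.7738
  6     1,017.50       869.7225     5,218.3349
  Σ                    950.6746     5,456.9579
Price P = Σ PV = 950.6746.
Macaulay duration = Σ(t·PV) / P = 5,456.9579 / 950.6746 = 5.74009 years.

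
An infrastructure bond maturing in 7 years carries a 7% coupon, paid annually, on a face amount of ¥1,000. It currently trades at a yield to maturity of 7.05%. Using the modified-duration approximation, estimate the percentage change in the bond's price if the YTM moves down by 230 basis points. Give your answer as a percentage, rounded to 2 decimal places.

+12.39%

Periodic yield y = 0.0705. Modified duration first:
  t   CF        PV=CF/(1+0.0705)^t    t·PV
  1        70.00        65.3900        65.3900
  2        70.00        61.0836       122.1672
  3        70.00        57.0608       171.1825
  4        70.00        53.3030       213.2119
  5        70.00        49.7926       248.9629
  6        70.00        46.5134       279.0804
  7     1,070.00       664.1667     4,649.1667
  Σ                    997.3100     5,749.1615
P = 997.3100; D_Mac = 5.76467 yrs; D_mod = 5.76467/(1+0.0705) = 5.38502 yrs.
ΔP/P ≈ -D_mod · Δy = -5.38502 × (-0.023) = +0.123856 = +12.3856%.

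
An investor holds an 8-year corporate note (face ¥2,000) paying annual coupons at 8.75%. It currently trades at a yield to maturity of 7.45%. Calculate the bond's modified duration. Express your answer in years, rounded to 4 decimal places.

5.7247 years

Periodic yield y = 0.0745. First find Macaulay duration:
  t   CF        PV=CF/(1+0.0745)^t    t·PV
  1       175.00       162.8664       162.8664
  2       175.00       151.5742       303.1483
  3       175.00       141.0648       423.1945
  4       175.00       131.2842       525.1367
  5       175.00       122.1816       610.9082
  6       175.00       113.7102       682.2614
  7       175.00       105.8262       740.7832
  8     2,175.00     1,224.0746     9,792.5972
  Σ                  2,152.5823    13,240.8960
P = 2,152.5823; Macaulay duration = 13,240.8960 / 2,152.5823 = 6.15117 years.
Modified duration = D_Mac / (1 + y) = 6.15117 / 1.0745 = 5.72468 years.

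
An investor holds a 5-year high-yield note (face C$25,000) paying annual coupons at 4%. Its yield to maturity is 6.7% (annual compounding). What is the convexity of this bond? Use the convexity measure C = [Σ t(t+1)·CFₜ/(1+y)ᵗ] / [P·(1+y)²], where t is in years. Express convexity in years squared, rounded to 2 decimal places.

With y = 0.067:
  t   CF        PV=CF/(1+0.067)^t    t·PV        t(t+1)·PV
  1     1,000.00       937.2071       937.2071       1,874.4142
  2     1,000.00       878.3572     1,756.7144       5,270.1431
  3     1,000.00       823.2026     2,469.6078       9,878.4314
  4     1,000.00       771.5114     3,086.0454      15,430.2271
  5    26,000.00    18,799.7144    93,998.5718     563,991.4310
  Σ                 22,209.9927   102,248.1466     596,444.6469
P = 22,209.9927.
Convexity = Σ t(t+1)·PV / [P·(1+y)²] = 596,444.6469 / (22,209.9927 × 1.138489) = 23.58810.

23.59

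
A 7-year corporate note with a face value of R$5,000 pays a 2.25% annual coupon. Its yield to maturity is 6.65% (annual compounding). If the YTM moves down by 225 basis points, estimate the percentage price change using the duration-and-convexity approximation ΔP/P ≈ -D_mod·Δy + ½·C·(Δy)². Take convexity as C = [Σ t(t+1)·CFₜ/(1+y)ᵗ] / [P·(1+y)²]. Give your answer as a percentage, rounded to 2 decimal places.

+14.78%

With y = 0.0665:
  t   CF        PV=CF/(1+0.0665)^t    t·PV        t(t+1)·PV
  1       112.50       105.4852       105.4852         210.9705
  2       112.50        98.9079       197.8157         593.4472
  3       112.50        92.7406       278.2218       1,112.8873
  4       112.50        86.9579       347.8316       1,739.1582
  5       112.50        81.5358       407.6789       2,446.0734
  6       112.50        76.4517       458.7104       3,210.9730
  7     5,112.50     3,257.6716    22,803.7012     182,429.6099
  Σ                  3,799.7507    24,599.4450     191,743.1194
P = 3,799.7507; D_Mac = 6.47396 yrs; D_mod = 6.07029 yrs; C = 44.36525.
Duration effect: -6.07029 × (-0.0225) = +0.136581
Convexity effect: 0.5 × 44.36525 × (-0.0225)² = +0.0112300
ΔP/P ≈ +0.136581 + 0.0112300 = +0.147811 = +14.7811%.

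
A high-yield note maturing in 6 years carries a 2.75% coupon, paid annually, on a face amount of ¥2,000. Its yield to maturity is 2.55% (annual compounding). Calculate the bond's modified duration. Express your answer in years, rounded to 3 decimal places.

Periodic yield y = 0.0255. First find Macaulay duration:
  t   CF        PV=CF/(1+0.0255)^t    t·PV
  1        55.00        53.6324        53.6324
  2        55.00        52.2988       104.5975
  3        55.00        50.9983       152.9949
  4        55.00        49.7302       198.9207
  5        55.00        48.4936       242.4680
  6     2,055.00     1,766.8425    10,601.0550
  Σ                  2,021.9957    11,353.6685
P = 2,021.9957; Macaulay duration = 11,353.6685 / 2,021.9957 = 5.61508 years.
Modified duration = D_Mac / (1 + y) = 5.61508 / 1.0255 = 5.47546 years.

5.475 years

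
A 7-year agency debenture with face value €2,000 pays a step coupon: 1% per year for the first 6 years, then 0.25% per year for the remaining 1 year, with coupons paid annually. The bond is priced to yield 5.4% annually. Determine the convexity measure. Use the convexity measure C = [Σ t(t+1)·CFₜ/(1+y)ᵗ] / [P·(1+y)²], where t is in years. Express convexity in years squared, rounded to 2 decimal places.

48.07

With y = 0.054:
  t   CF        PV=CF/(1+0.054)^t    t·PV        t(t+1)·PV
  1        20.00        18.9753        18.9753          37.9507
  2        20.00        18.0032        36.0063         108.0190
  3        20.00        17.0808        51.2424         204.9696
  4        20.00        16.2057        64.8228         324.1138
  5        20.00        15.3754        76.8771         461.2626
  6        20.00        14.5877        87.5261         612.6827
  7     2,005.00     1,387.4908     9,712.4353      77,699.4828
  Σ                  1,487.7188    10,047.8854      79,448.4811
P = 1,487.7188.
Convexity = Σ t(t+1)·PV / [P·(1+y)²] = 79,448.4811 / (1,487.7188 × 1.110916) = 48.07104.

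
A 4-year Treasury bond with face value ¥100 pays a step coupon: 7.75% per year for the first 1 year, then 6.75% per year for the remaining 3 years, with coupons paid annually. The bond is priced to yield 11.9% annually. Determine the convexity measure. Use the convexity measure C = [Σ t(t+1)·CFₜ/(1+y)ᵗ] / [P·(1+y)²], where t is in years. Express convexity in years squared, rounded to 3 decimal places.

With y = 0.119:
  t   CF        PV=CF/(1+0.119)^t    t·PV        t(t+1)·PV
  1         7.75         6.9258         6.9258          13.8517
  2         6.75         5.3907        10.7814          32.3441
  3         6.75         4.8174        14.4522          57.8089
  4       106.75        68.0844       272.3376       1,361.6878
  Σ                     85.2183       304.4970       1,465.6924
P = 85.2183.
Convexity = Σ t(t+1)·PV / [P·(1+y)²] = 1,465.6924 / (85.2183 × 1.252161) = 13.73567.

13.736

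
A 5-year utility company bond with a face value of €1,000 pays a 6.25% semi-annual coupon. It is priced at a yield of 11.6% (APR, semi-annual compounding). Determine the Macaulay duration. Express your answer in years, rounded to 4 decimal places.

Periodic yield y = 0.058. Discount each cash flow and weight by its period:
  t   CF        PV=CF/(1+0.058)^t    t·PV
  1        31.25        29.5369        29.5369
  2        31.25        27.9176        55.8353
  3        31.25        26.3872        79.1615
  4        31.25        24.9406        99.7625
  5        31.25        23.5734       117.8669
  6        31.25        22.2811       133.6864
  7        31.25        21.0596       147.4173
  8        31.25        19.9051       159.2409
  9        31.25        18.8139       169.3252
  10    1,031.25       586.8232     5,868.2321
  Σ                    801.2386     6,860.0649
Price P = Σ PV = 801.2386.
Macaulay duration = Σ(t·PV) / P = 6,860.0649 / 801.2386 = 8.56183 half-year periods.
In years: 8.56183 / 2 = 4.28091 years.

4.2809 years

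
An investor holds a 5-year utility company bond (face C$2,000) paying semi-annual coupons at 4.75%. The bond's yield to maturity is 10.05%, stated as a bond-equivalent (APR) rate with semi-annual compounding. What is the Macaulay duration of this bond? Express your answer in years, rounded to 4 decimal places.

Periodic yield y = 0.05025. Discount each cash flow and weight by its period:
  t   CF        PV=CF/(1+0.05025)^t    t·PV
  1        47.50        45.2273        45.2273
  2        47.50        43.0634        86.1268
  3        47.50        41.0030       123.0090
  4        47.50        39.0412       156.1647
  5        47.50        37.1732       185.8661
  6        47.50        35.3946       212.3678
  7        47.50        33.7012       235.9081
  8        47.50        32.0887       256.7096
  9        47.50        30.5534       274.9805
  10    2,047.50     1,253.9985    12,539.9847
  Σ                  1,591.2445    14,116.3446
Price P = Σ PV = 1,591.2445.
Macaulay duration = Σ(t·PV) / P = 14,116.3446 / 1,591.2445 = 8.87126 half-year periods.
In years: 8.87126 / 2 = 4.43563 years.

4.4356 years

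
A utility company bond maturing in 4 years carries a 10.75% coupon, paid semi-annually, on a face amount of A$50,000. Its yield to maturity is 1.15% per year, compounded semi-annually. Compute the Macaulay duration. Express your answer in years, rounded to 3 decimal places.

Periodic yield y = 0.00575. Discount each cash flow and weight by its period:
  t   CF        PV=CF/(1+0.00575)^t    t·PV
  1     2,687.50     2,672.1352     2,672.1352
  2     2,687.50     2,656.8583     5,313.7166
  3     2,687.50     2,641.6687     7,925.0061
  4     2,687.50     2,626.5659    10,506.2638
  5     2,687.50     2,611.5495    13,057.7476
  6     2,687.50     2,596.6190    15,579.7138
  7     2,687.50     2,581.7738    18,072.4164
  8    52,687.50    50,325.4031   402,603.2246
  Σ                 68,712.5735   475,730.2241
Price P = Σ PV = 68,712.5735.
Macaulay duration = Σ(t·PV) / P = 475,730.2241 / 68,712.5735 = 6.92348 half-year periods.
In years: 6.92348 / 2 = 3.46174 years.

3.462 years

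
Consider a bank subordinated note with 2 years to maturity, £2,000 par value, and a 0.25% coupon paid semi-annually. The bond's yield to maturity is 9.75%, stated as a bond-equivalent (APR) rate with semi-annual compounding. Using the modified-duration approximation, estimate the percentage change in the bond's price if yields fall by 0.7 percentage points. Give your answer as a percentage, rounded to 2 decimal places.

+1.33%

Periodic yield y = 0.04875. Modified duration first:
  t   CF        PV=CF/(1+0.04875)^t    t·PV
  1         2.50         2.3838         2.3838
  2         2.50         2.2730         4.5460
  3         2.50         2.1673         6.5020
  4     2,002.50     1,655.3302     6,621.3207
  Σ                  1,662.1543     6,634.7524
P = 1,662.1543; D_Mac = 3.99166 half-year periods = 1.99583 yrs; D_mod = 1.99583/(1+0.04875) = 1.90306 yrs.
ΔP/P ≈ -D_mod · Δy = -1.90306 × (-0.007) = +0.013321 = +1.3321%.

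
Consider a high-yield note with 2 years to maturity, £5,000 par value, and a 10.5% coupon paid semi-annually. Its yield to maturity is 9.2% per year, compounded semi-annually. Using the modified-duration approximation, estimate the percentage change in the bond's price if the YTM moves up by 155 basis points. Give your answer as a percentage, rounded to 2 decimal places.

Periodic yield y = 0.046. Modified duration first:
  t   CF        PV=CF/(1+0.046)^t    t·PV
  1       262.50       250.9560       250.9560
  2       262.50       239.9197       479.8394
  3       262.50       229.3688       688.1063
  4     5,262.50     4,396.0778    17,584.3112
  Σ                  5,116.3223    19,003.2130
P = 5,116.3223; D_Mac = 3.71423 half-year periods = 1.85712 yrs; D_mod = 1.85712/(1+0.046) = 1.77545 yrs.
ΔP/P ≈ -D_mod · Δy = -1.77545 × (+0.0155) = -0.027519 = -2.7519%.

-2.75%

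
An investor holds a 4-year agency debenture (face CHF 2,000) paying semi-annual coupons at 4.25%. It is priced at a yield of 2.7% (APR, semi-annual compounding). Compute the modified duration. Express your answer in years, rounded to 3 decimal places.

Periodic yield y = 0.0135. First find Macaulay duration:
  t   CF        PV=CF/(1+0.0135)^t    t·PV
  1        42.50        41.9339        41.9339
  2        42.50        41.3753        82.7507
  3        42.50        40.8242       122.4726
  4        42.50        40.2804       161.1217
  5        42.50        39.7439       198.7194
  6        42.50        39.2145       235.2869
  7        42.50        38.6921       270.8449
  8     2,042.50     1,834.7295    14,677.8359
  Σ                  2,116.7938    15,790.9658
P = 2,116.7938; Macaulay duration = 15,790.9658 / 2,116.7938 = 7.45985 half-year periods = 3.72993 years.
Modified duration = D_Mac / (1 + y) = 3.72993 / 1.0135 = 3.68024 years.

3.680 years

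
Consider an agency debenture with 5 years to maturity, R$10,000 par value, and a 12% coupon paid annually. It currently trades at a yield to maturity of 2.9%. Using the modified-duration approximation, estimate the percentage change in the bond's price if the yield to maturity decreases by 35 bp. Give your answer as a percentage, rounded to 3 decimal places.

Periodic yield y = 0.029. Modified duration first:
  t   CF        PV=CF/(1+0.029)^t    t·PV
  1     1,200.00     1,166.1808     1,166.1808
  2     1,200.00     1,133.3146     2,266.6293
  3     1,200.00     1,101.3748     3,304.1243
  4     1,200.00     1,070.3350     4,281.3402
  5    11,200.00     9,708.2544    48,541.2721
  Σ                 14,179.4596    59,559.5466
P = 14,179.4596; D_Mac = 4.20041 yrs; D_mod = 4.20041/(1+0.029) = 4.08203 yrs.
ΔP/P ≈ -D_mod · Δy = -4.08203 × (-0.0035) = +0.014287 = +1.4287%.

+1.429%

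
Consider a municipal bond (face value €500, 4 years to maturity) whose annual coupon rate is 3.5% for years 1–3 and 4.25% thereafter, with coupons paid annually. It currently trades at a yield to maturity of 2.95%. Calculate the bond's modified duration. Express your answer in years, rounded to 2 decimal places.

3.70 years

Periodic yield y = 0.0295. First find Macaulay duration:
  t   CF        PV=CF/(1+0.0295)^t    t·PV
  1        17.50        16.9985        16.9985
  2        17.50        16.5115        33.0229
  3        17.50        16.0383        48.1150
  4       521.25       464.0242     1,856.0969
  Σ                    513.5726     1,954.2334
P = 513.5726; Macaulay duration = 1,954.2334 / 513.5726 = 3.80517 years.
Modified duration = D_Mac / (1 + y) = 3.80517 / 1.0295 = 3.69614 years.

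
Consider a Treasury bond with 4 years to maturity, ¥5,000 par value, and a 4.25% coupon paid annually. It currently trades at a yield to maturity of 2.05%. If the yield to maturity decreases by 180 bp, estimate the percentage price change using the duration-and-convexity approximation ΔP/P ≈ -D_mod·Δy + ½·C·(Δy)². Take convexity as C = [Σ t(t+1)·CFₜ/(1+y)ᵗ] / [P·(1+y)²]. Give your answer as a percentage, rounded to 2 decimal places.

With y = 0.0205:
  t   CF        PV=CF/(1+0.0205)^t    t·PV        t(t+1)·PV
  1       212.50       208.2313       208.2313         416.4625
  2       212.50       204.0483       408.0965       1,224.2896
  3       212.50       199.9493       599.8479       2,399.3917
  4     5,212.50     4,806.1136    19,224.4544      96,122.2720
  Σ                  5,418.3424    20,440.6301     100,162.4158
P = 5,418.3424; D_Mac = 3.77249 yrs; D_mod = 3.69671 yrs; C = 17.75057.
Duration effect: -3.69671 × (-0.018) = +0.066541
Convexity effect: 0.5 × 17.75057 × (-0.018)² = +0.0028756
ΔP/P ≈ +0.066541 + 0.0028756 = +0.069416 = +6.9416%.

+6.94%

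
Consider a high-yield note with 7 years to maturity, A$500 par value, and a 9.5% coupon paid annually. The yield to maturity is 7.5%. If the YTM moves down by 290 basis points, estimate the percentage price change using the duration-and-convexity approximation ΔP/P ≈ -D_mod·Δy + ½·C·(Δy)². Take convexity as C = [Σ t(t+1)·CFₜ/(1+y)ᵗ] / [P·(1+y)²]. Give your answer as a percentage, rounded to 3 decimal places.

With y = 0.075:
  t   CF        PV=CF/(1+0.075)^t    t·PV        t(t+1)·PV
  1        47.50        44.1860        44.1860          88.3721
  2        47.50        41.1033        82.2066         246.6198
  3        47.50        38.2356       114.7069         458.8275
  4        47.50        35.5680       142.2721         711.3605
  5        47.50        33.0865       165.4327         992.5961
  6        47.50        30.7782       184.6690       1,292.6832
  7       547.50       330.0083     2,310.0582      18,480.4653
  Σ                    552.9660     3,043.5315      22,270.9245
P = 552.9660; D_Mac = 5.50401 yrs; D_mod = 5.12001 yrs; C = 34.85161.
Duration effect: -5.12001 × (-0.029) = +0.148480
Convexity effect: 0.5 × 34.85161 × (-0.029)² = +0.0146551
ΔP/P ≈ +0.148480 + 0.0146551 = +0.163135 = +16.3135%.

+16.314%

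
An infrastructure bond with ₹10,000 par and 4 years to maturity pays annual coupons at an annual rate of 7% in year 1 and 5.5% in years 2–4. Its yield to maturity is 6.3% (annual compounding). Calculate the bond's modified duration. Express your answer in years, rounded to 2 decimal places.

3.44 years

Periodic yield y = 0.063. First find Macaulay duration:
  t   CF        PV=CF/(1+0.063)^t    t·PV
  1       700.00       658.5136       658.5136
  2       550.00       486.7390       973.4780
  3       550.00       457.8918     1,373.6755
  4    10,550.00     8,262.6509    33,050.6034
  Σ                  9,865.7953    36,056.2706
P = 9,865.7953; Macaulay duration = 36,056.2706 / 9,865.7953 = 3.65467 years.
Modified duration = D_Mac / (1 + y) = 3.65467 / 1.063 = 3.43808 years.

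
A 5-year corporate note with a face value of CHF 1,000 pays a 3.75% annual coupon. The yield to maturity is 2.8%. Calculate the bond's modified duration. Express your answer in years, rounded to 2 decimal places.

Periodic yield y = 0.028. First find Macaulay duration:
  t   CF        PV=CF/(1+0.028)^t    t·PV
  1        37.50        36.4786        36.4786
  2        37.50        35.4850        70.9700
  3        37.50        34.5185       103.5555
  4        37.50        33.5783       134.3132
  5     1,037.50       903.6964     4,518.4818
  Σ                  1,043.7568     4,863.7992
P = 1,043.7568; Macaulay duration = 4,863.7992 / 1,043.7568 = 4.65990 years.
Modified duration = D_Mac / (1 + y) = 4.65990 / 1.028 = 4.53297 years.

4.53 years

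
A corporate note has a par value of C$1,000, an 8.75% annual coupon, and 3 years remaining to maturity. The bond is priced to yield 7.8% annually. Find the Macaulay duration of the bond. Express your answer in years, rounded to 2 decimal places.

Periodic yield y = 0.078. Discount each cash flow and weight by its year:
  t   CF        PV=CF/(1+0.078)^t    t·PV
  1        87.50        81.1688        81.1688
  2        87.50        75.2958       150.5915
  3     1,087.50       868.1065     2,604.3194
  Σ                  1,024.5710     2,836.0797
Price P = Σ PV = 1,024.5710.
Macaulay duration = Σ(t·PV) / P = 2,836.0797 / 1,024.5710 = 2.76807 years.

2.77 years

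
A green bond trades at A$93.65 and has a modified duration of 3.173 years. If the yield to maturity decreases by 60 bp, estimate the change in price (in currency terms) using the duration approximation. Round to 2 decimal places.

Duration approximation: ΔP/P ≈ -D_mod · Δy = -3.173 × (-0.006) = +0.019038.
ΔP ≈ 93.65 × (+0.019038) = +1.7829087.

+A$1.78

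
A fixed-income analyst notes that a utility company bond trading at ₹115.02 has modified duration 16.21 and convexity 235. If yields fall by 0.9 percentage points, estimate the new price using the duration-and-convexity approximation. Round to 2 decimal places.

₹132.89

Duration effect: -D_mod·Δy = -16.21 × (-0.009) = +0.145890
Convexity effect: ½·C·(Δy)² = 0.5 × 235 × (-0.009)² = +0.0095175
ΔP/P ≈ +0.145890 + 0.0095175 = +0.1554075
New price ≈ 115.02 × (1 + 0.1554075) = 132.89497065.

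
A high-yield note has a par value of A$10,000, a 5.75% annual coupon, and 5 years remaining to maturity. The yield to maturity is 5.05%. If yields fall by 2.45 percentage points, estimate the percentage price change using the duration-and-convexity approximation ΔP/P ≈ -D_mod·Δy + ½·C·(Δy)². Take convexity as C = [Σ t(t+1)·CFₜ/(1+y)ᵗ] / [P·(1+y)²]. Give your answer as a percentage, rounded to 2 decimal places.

+11.19%

With y = 0.0505:
  t   CF        PV=CF/(1+0.0505)^t    t·PV        t(t+1)·PV
  1       575.00       547.3584       547.3584       1,094.7168
  2       575.00       521.0456     1,042.0912       3,126.2736
  3       575.00       495.9977     1,487.9931       5,951.9726
  4       575.00       472.1539     1,888.6158       9,443.0788
  5    10,575.00     8,266.0893    41,330.4465     247,982.6788
  Σ                 10,302.6449    46,296.5050     267,598.7205
P = 10,302.6449; D_Mac = 4.49365 yrs; D_mod = 4.27763 yrs; C = 23.53657.
Duration effect: -4.27763 × (-0.0245) = +0.104802
Convexity effect: 0.5 × 23.53657 × (-0.0245)² = +0.0070639
ΔP/P ≈ +0.104802 + 0.0070639 = +0.111866 = +11.1866%.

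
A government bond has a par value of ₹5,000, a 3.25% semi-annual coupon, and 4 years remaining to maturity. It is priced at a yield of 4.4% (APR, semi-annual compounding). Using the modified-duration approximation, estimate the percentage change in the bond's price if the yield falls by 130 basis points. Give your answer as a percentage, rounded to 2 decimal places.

+4.80%

Periodic yield y = 0.022. Modified duration first:
  t   CF        PV=CF/(1+0.022)^t    t·PV
  1        81.25        79.5010        79.5010
  2        81.25        77.7896       155.5792
  3        81.25        76.1151       228.3452
  4        81.25        74.4766       297.9064
  5        81.25        72.8734       364.3669
  6        81.25        71.3047       427.8280
  7        81.25        69.7697       488.3882
  8     5,081.25     4,269.3661    34,154.9287
  Σ                  4,791.1961    36,196.8436
P = 4,791.1961; D_Mac = 7.55487 half-year periods = 3.77743 yrs; D_mod = 3.77743/(1+0.022) = 3.69612 yrs.
ΔP/P ≈ -D_mod · Δy = -3.69612 × (-0.013) = +0.048050 = +4.8050%.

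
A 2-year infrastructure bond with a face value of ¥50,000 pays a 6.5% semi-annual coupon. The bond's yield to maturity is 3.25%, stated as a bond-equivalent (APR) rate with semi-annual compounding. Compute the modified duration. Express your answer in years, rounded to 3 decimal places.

1.880 years

Periodic yield y = 0.01625. First find Macaulay duration:
  t   CF        PV=CF/(1+0.01625)^t    t·PV
  1     1,625.00     1,599.0160     1,599.0160
  2     1,625.00     1,573.4475     3,146.8949
  3     1,625.00     1,548.2878     4,644.8634
  4    51,625.00    48,401.3896   193,605.5583
  Σ                 53,122.1408   202,996.3326
P = 53,122.1408; Macaulay duration = 202,996.3326 / 53,122.1408 = 3.82131 half-year periods = 1.91066 years.
Modified duration = D_Mac / (1 + y) = 1.91066 / 1.01625 = 1.88010 years.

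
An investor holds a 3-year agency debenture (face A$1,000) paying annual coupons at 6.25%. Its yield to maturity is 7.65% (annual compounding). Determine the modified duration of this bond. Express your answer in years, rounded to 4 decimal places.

Periodic yield y = 0.0765. First find Macaulay duration:
  t   CF        PV=CF/(1+0.0765)^t    t·PV
  1        62.50        58.0585        58.0585
  2        62.50        53.9327       107.8653
  3     1,062.50       851.7004     2,555.1011
  Σ                    963.6916     2,721.0250
P = 963.6916; Macaulay duration = 2,721.0250 / 963.6916 = 2.82354 years.
Modified duration = D_Mac / (1 + y) = 2.82354 / 1.0765 = 2.62289 years.

2.6229 years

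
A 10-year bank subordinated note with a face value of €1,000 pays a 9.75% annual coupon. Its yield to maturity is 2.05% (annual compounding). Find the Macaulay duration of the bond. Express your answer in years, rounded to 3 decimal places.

Periodic yield y = 0.0205. Discount each cash flow and weight by its year:
  t   CF        PV=CF/(1+0.0205)^t    t·PV
  1        97.50        95.5414        95.5414
  2        97.50        93.6221       187.2443
  3        97.50        91.7414       275.2243
  4        97.50        89.8985       359.5941
  5        97.50        88.0926       440.4631
  6        97.50        86.3230       517.9380
  7        97.50        84.5889       592.1225
  8        97.50        82.8897       663.1176
  9        97.50        81.2246       731.0213
  10    1,097.50       895.9307     8,959.3074
  Σ                  1,689.8531    12,821.5742
Price P = Σ PV = 1,689.8531.
Macaulay duration = Σ(t·PV) / P = 12,821.5742 / 1,689.8531 = 7.58739 years.

7.587 years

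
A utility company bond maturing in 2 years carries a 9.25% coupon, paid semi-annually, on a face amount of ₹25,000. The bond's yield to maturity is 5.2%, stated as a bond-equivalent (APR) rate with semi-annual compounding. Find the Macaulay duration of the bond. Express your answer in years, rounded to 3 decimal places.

Periodic yield y = 0.026. Discount each cash flow and weight by its period:
  t   CF        PV=CF/(1+0.026)^t    t·PV
  1     1,156.25     1,126.9493     1,126.9493
  2     1,156.25     1,098.3911     2,196.7823
  3     1,156.25     1,070.5567     3,211.6700
  4    26,156.25    23,604.0234    94,416.0936
  Σ                 26,899.9205   100,951.4953
Price P = Σ PV = 26,899.9205.
Macaulay duration = Σ(t·PV) / P = 100,951.4953 / 26,899.9205 = 3.75285 half-year periods.
In years: 3.75285 / 2 = 1.87643 years.

1.876 years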